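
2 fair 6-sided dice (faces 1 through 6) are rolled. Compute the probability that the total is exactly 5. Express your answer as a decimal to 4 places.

0.1111

There are 6^2 = 36 equally likely outcomes.
The number of ordered 2-tuples from {1,…,6} summing to 5 is 4.
P(sum = 5) = 4/36 = 1/9 ≈ 0.1111.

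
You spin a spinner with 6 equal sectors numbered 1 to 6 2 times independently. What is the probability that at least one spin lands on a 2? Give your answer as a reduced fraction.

11/36

P(no spin lands on a 2) = (5/6)^2 = 25/36.
P(at least one) = 1 − 25/36 = 11/36.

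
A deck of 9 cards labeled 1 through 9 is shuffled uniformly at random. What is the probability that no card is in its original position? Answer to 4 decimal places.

0.3679

This is the derangement probability: permutations of 9 with no fixed point.
D(9) = 9! · (1 − 1/1! + 1/2! − ··· + (−1)^9/9!) = 133496.
P = 133496/362880 = 16687/45360 ≈ 0.3679.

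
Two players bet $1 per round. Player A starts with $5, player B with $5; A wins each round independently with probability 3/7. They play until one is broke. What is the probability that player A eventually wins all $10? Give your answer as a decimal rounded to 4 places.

0.1918

Let r = q/p = (4/7)/(3/7) = 4/3. The recurrence P(i) = p·P(i+1) + q·P(i−1) with P(0)=0, P(10)=1 gives P(i) = (1 − r^i)/(1 − r^10).
P(5) = (1 − (4/3)^5) / (1 − (4/3)^10) = 243/1267 ≈ 0.1918.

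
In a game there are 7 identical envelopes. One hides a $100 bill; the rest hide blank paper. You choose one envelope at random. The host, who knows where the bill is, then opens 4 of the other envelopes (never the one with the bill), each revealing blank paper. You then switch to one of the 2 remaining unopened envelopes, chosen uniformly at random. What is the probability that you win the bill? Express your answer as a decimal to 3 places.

0.429

Your original envelope holds the bill with probability 1/7, so the other 6 collectively hold it with probability 6/7.
The host can always find 4 empty envelopes to open, so the reveals don't change that 6/7; it is now spread over the 2 remaining unopened envelopes.
P(win by switching) = (6/7) · (1/2) = 3/7 ≈ 0.429.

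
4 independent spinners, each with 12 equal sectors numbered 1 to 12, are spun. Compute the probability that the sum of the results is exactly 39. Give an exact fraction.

There are 12^4 = 20736 equally likely outcomes.
The number of ordered 4-tuples from {1,…,12} summing to 39 is 220.
P(sum = 39) = 220/20736 = 55/5184.

55/5184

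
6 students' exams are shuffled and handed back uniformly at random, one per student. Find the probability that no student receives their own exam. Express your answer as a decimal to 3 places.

This is the derangement probability: permutations of 6 with no fixed point.
D(6) = 6! · (1 − 1/1! + 1/2! − ··· + (−1)^6/6!) = 265.
P = 265/720 = 53/144 ≈ 0.368.

0.368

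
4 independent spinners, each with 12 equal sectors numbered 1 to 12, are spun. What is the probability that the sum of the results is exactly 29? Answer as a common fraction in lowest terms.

There are 12^4 = 20736 equally likely outcomes.
The number of ordered 4-tuples from {1,…,12} summing to 29 is 1060.
P(sum = 29) = 1060/20736 = 265/5184.

265/5184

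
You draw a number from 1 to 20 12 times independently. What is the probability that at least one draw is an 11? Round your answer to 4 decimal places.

0.4596

P(no draw is an 11) = (19/20)^12 ≈ 0.5404.
P(at least one) = 1 − 0.5404 = 0.4596.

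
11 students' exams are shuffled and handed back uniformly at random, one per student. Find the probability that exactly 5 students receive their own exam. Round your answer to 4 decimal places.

Choose which 5 of the 11 are fixed: C(11,5) = 462 ways.
The remaining 6 must have no fixed point: D(6) = 265.
P = 462·265/39916800 = 53/17280 ≈ 0.0031.

0.0031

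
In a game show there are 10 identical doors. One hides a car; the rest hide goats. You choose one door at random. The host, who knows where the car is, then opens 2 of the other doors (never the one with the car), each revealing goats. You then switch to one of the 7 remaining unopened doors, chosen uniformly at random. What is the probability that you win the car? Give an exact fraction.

Your original door holds the car with probability 1/10, so the other 9 collectively hold it with probability 9/10.
The host can always find 2 empty doors to open, so the reveals don't change that 9/10; it is now spread over the 7 remaining unopened doors.
P(win by switching) = (9/10) · (1/7) = 9/70.

9/70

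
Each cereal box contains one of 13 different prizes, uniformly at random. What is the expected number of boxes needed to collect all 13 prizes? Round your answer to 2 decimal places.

41.34

After i distinct types are collected, each trial gives a new one with probability (13−i)/13, so the expected wait for the next new type is 13/(13−i).
E = 13/13 + 13/12 + 13/11 + 13/10 + 13/9 + 13/8 + 13/7 + 13/6 + 13/5 + 13/4 + 13/3 + 13/2 + 13/1 = 1145993/27720 ≈ 41.34.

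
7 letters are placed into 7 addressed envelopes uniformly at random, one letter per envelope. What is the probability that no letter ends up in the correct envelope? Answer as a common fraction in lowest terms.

This is the derangement probability: permutations of 7 with no fixed point.
D(7) = 7! · (1 − 1/1! + 1/2! − ··· + (−1)^7/7!) = 1854.
P = 1854/5040 = 103/280.

103/280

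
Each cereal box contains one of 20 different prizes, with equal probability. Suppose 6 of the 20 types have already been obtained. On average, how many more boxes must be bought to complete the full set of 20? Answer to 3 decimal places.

65.031

Starting from 6 distinct types, each trial gives a new one with probability (20−i)/20 when i types are held, so the wait for the next new type is 20/(20−i).
E = 20/14 + 20/13 + 20/12 + 20/11 + 20/10 + 20/9 + 20/8 + 20/7 + 20/6 + 20/5 + 20/4 + 20/3 + 20/2 + 20/1 = 1171733/18018 ≈ 65.031.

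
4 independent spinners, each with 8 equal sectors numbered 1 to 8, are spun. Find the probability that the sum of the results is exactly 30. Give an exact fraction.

There are 8^4 = 4096 equally likely outcomes.
The number of ordered 4-tuples from {1,…,8} summing to 30 is 10.
P(sum = 30) = 10/4096 = 5/2048.

5/2048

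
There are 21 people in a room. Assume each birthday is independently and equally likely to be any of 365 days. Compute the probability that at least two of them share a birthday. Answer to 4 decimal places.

0.4437

It's easier to compute the probability that all 21 are distinct.
P(all distinct) = 365/365 · 364/365 · ··· · 345/365 ≈ 0.5563.
So the probability of at least one match is 1 − 0.5563 = 0.4437.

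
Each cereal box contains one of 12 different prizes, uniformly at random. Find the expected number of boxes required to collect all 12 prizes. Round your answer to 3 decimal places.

After i distinct types are collected, each trial gives a new one with probability (12−i)/12, so the expected wait for the next new type is 12/(12−i).
E = 12/12 + 12/11 + 12/10 + 12/9 + 12/8 + 12/7 + 12/6 + 12/5 + 12/4 + 12/3 + 12/2 + 12/1 = 86021/2310 ≈ 37.239.

37.239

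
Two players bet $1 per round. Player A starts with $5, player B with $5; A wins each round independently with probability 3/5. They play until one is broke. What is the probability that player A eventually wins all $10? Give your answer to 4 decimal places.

Let r = q/p = (2/5)/(3/5) = 2/3. The recurrence P(i) = p·P(i+1) + q·P(i−1) with P(0)=0, P(10)=1 gives P(i) = (1 − r^i)/(1 − r^10).
P(5) = (1 − (2/3)^5) / (1 − (2/3)^10) = 243/275 ≈ 0.8836.

0.8836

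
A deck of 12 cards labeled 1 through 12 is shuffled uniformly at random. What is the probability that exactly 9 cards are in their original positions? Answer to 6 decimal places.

0.000001

Choose which 9 of the 12 are fixed: C(12,9) = 220 ways.
The remaining 3 must have no fixed point: D(3) = 2.
P = 220·2/479001600 = 1/1088640 ≈ 0.000001.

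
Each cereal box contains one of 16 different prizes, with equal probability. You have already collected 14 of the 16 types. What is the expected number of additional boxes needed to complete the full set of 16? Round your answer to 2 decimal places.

Starting from 14 distinct types, each trial gives a new one with probability (16−i)/16 when i types are held, so the wait for the next new type is 16/(16−i).
E = 16/2 + 16/1 = 24 ≈ 24.00.

24.00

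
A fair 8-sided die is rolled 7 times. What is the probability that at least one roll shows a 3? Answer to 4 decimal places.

0.6073

P(no roll shows a 3) = (7/8)^7 ≈ 0.3927.
P(at least one) = 1 − 0.3927 = 0.6073.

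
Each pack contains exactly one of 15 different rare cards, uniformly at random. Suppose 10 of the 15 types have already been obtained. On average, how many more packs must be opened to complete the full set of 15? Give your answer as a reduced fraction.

Starting from 10 distinct types, each trial gives a new one with probability (15−i)/15 when i types are held, so the wait for the next new type is 15/(15−i).
E = 15/5 + 15/4 + 15/3 + 15/2 + 15/1 = 137/4.

137/4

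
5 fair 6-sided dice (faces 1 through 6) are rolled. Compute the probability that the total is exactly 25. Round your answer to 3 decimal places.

0.016

There are 6^5 = 7776 equally likely outcomes.
The number of ordered 5-tuples from {1,…,6} summing to 25 is 126.
P(sum = 25) = 126/7776 = 7/432 ≈ 0.016.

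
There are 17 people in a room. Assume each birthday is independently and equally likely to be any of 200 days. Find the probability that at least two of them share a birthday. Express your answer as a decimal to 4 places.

0.5032

It's easier to compute the probability that all 17 are distinct.
P(all distinct) = 200/200 · 199/200 · ··· · 184/200 ≈ 0.4968.
So the probability of at least one match is 1 − 0.4968 = 0.5032.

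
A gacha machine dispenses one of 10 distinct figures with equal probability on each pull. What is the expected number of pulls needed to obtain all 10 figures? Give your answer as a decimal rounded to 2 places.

29.29

After i distinct types are collected, each trial gives a new one with probability (10−i)/10, so the expected wait for the next new type is 10/(10−i).
E = 10/10 + 10/9 + 10/8 + 10/7 + 10/6 + 10/5 + 10/4 + 10/3 + 10/2 + 10/1 = 7381/252 ≈ 29.29.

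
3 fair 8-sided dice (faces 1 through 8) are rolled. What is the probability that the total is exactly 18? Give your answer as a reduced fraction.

There are 8^3 = 512 equally likely outcomes.
The number of ordered 3-tuples from {1,…,8} summing to 18 is 28.
P(sum = 18) = 28/512 = 7/128.

7/128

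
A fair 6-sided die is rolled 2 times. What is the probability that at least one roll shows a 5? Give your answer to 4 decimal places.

0.3056

P(no roll shows a 5) = (5/6)^2 ≈ 0.6944.
P(at least one) = 1 − 0.6944 = 0.3056.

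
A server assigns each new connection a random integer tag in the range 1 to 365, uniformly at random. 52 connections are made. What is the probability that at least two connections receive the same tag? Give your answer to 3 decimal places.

0.978

It's easier to compute the probability that all 52 are distinct.
P(all distinct) = 365/365 · 364/365 · ··· · 314/365 ≈ 0.022.
So the probability of at least one match is 1 − 0.022 = 0.978.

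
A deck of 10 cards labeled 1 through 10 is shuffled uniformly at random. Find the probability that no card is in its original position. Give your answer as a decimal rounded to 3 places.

This is the derangement probability: permutations of 10 with no fixed point.
D(10) = 10! · (1 − 1/1! + 1/2! − ··· + (−1)^10/10!) = 1334961.
P = 1334961/3628800 = 16481/44800 ≈ 0.368.

0.368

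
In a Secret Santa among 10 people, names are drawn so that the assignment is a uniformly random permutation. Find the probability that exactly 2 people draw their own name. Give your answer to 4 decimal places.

Choose which 2 of the 10 are fixed: C(10,2) = 45 ways.
The remaining 8 must have no fixed point: D(8) = 14833.
P = 45·14833/3628800 = 2119/11520 ≈ 0.1839.

0.1839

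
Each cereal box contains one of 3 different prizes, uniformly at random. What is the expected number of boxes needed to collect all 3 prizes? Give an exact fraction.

After i distinct types are collected, each trial gives a new one with probability (3−i)/3, so the expected wait for the next new type is 3/(3−i).
E = 3/3 + 3/2 + 3/1 = 11/2.

11/2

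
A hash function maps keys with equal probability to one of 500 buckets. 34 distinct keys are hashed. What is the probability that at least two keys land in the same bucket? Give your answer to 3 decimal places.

0.683

It's easier to compute the probability that all 34 are distinct.
P(all distinct) = 500/500 · 499/500 · ··· · 467/500 ≈ 0.317.
So the probability of at least one match is 1 − 0.317 = 0.683.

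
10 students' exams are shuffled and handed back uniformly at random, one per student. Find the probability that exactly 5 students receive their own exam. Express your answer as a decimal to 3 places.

0.003

Choose which 5 of the 10 are fixed: C(10,5) = 252 ways.
The remaining 5 must have no fixed point: D(5) = 44.
P = 252·44/3628800 = 11/3600 ≈ 0.003.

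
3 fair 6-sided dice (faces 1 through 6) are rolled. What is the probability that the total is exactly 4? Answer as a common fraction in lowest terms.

1/72

There are 6^3 = 216 equally likely outcomes.
The number of ordered 3-tuples from {1,…,6} summing to 4 is 3.
P(sum = 4) = 3/216 = 1/72.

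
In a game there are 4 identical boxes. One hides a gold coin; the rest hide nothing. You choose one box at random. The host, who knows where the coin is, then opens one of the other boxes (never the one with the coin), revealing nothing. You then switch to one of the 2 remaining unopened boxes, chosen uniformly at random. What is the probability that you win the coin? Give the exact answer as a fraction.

Your original box holds the coin with probability 1/4, so the other 3 collectively hold it with probability 3/4.
The host can always find an empty box to open, so this doesn't change that 3/4; it is now spread over the 2 remaining unopened boxes.
P(win by switching) = (3/4) · (1/2) = 3/8.

3/8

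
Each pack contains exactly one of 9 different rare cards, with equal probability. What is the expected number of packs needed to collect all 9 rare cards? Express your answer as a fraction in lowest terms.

7129/280

After i distinct types are collected, each trial gives a new one with probability (9−i)/9, so the expected wait for the next new type is 9/(9−i).
E = 9/9 + 9/8 + 9/7 + 9/6 + 9/5 + 9/4 + 9/3 + 9/2 + 9/1 = 7129/280.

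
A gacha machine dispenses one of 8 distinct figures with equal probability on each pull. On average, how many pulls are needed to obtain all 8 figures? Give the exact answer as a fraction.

After i distinct types are collected, each trial gives a new one with probability (8−i)/8, so the expected wait for the next new type is 8/(8−i).
E = 8/8 + 8/7 + 8/6 + 8/5 + 8/4 + 8/3 + 8/2 + 8/1 = 761/35.

761/35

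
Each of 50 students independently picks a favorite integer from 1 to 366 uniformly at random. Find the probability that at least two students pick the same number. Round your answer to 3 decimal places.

0.970

It's easier to compute the probability that all 50 are distinct.
P(all distinct) = 366/366 · 365/366 · ··· · 317/366 ≈ 0.030.
So the probability of at least one match is 1 − 0.030 = 0.970.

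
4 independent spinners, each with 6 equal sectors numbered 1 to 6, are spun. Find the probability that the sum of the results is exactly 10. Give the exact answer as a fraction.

5/81

There are 6^4 = 1296 equally likely outcomes.
The number of ordered 4-tuples from {1,…,6} summing to 10 is 80.
P(sum = 10) = 80/1296 = 5/81.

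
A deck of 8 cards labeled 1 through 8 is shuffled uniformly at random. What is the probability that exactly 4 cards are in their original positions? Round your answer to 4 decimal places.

Choose which 4 of the 8 are fixed: C(8,4) = 70 ways.
The remaining 4 must have no fixed point: D(4) = 9.
P = 70·9/40320 = 1/64 ≈ 0.0156.

0.0156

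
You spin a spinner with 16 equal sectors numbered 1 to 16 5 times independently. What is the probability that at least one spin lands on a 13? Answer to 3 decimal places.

0.276

P(no spin lands on a 13) = (15/16)^5 ≈ 0.724.
P(at least one) = 1 − 0.724 = 0.276.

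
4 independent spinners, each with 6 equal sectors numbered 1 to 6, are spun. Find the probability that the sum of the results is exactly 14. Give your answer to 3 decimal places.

0.113

There are 6^4 = 1296 equally likely outcomes.
The number of ordered 4-tuples from {1,…,6} summing to 14 is 146.
P(sum = 14) = 146/1296 = 73/648 ≈ 0.113.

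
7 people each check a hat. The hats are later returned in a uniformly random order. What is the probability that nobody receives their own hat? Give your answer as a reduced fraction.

This is the derangement probability: permutations of 7 with no fixed point.
D(7) = 7! · (1 − 1/1! + 1/2! − ··· + (−1)^7/7!) = 1854.
P = 1854/5040 = 103/280.

103/280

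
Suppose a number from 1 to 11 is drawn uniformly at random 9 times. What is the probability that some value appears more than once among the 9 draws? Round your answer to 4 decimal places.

0.9915

P(all 9 different) = 11/11 · 10/11 · ··· · 3/11 ≈ 0.0085.
P(at least two equal) = 1 − 0.0085 = 0.9915.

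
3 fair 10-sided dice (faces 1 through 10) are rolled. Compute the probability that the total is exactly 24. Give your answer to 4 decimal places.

There are 10^3 = 1000 equally likely outcomes.
The number of ordered 3-tuples from {1,…,10} summing to 24 is 28.
P(sum = 24) = 28/1000 = 7/250 ≈ 0.0280.

0.0280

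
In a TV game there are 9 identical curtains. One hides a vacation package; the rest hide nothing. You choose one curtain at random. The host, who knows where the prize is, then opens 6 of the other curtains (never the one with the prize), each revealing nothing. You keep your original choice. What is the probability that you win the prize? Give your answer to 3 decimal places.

The host can always open 6 empty curtains regardless of your choice, so the reveals give no information about your original curtain.
P(win by staying) = 1/9 ≈ 0.111.

0.111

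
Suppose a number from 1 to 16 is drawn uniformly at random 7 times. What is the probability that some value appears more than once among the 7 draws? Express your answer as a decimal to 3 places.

P(all 7 different) = 16/16 · 15/16 · ··· · 10/16 ≈ 0.215.
P(at least two equal) = 1 − 0.215 = 0.785.

0.785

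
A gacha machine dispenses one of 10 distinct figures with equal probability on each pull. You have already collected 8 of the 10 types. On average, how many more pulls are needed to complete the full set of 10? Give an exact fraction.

15

Starting from 8 distinct types, each trial gives a new one with probability (10−i)/10 when i types are held, so the wait for the next new type is 10/(10−i).
E = 10/2 + 10/1 = 15.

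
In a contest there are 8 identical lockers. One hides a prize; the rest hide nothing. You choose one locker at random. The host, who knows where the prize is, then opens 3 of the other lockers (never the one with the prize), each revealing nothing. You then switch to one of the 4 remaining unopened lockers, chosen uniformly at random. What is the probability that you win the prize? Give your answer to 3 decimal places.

Your original locker holds the prize with probability 1/8, so the other 7 collectively hold it with probability 7/8.
The host can always find 3 empty lockers to open, so the reveals don't change that 7/8; it is now spread over the 4 remaining unopened lockers.
P(win by switching) = (7/8) · (1/4) = 7/32 ≈ 0.219.

0.219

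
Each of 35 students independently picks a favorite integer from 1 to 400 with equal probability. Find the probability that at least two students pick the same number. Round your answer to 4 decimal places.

It's easier to compute the probability that all 35 are distinct.
P(all distinct) = 400/400 · 399/400 · ··· · 366/400 ≈ 0.2161.
So the probability of at least one match is 1 − 0.2161 = 0.7839.

0.7839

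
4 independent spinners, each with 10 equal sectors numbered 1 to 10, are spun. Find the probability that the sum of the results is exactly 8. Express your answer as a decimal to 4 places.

There are 10^4 = 10000 equally likely outcomes.
The number of ordered 4-tuples from {1,…,10} summing to 8 is 35.
P(sum = 8) = 35/10000 = 7/2000 ≈ 0.0035.

0.0035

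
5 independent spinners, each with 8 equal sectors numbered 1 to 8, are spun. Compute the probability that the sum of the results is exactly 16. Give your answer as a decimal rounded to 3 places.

0.036

There are 8^5 = 32768 equally likely outcomes.
The number of ordered 5-tuples from {1,…,8} summing to 16 is 1190.
P(sum = 16) = 1190/32768 = 595/16384 ≈ 0.036.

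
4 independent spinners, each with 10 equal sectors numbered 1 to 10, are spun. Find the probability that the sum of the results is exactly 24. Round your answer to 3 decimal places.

0.063

There are 10^4 = 10000 equally likely outcomes.
The number of ordered 4-tuples from {1,…,10} summing to 24 is 633.
P(sum = 24) = 633/10000 ≈ 0.063.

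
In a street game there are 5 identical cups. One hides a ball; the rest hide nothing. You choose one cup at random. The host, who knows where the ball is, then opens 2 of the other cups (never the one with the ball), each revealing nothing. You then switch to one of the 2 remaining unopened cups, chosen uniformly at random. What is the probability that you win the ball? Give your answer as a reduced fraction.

Your original cup holds the ball with probability 1/5, so the other 4 collectively hold it with probability 4/5.
The host can always find 2 empty cups to open, so the reveals don't change that 4/5; it is now spread over the 2 remaining unopened cups.
P(win by switching) = (4/5) · (1/2) = 2/5.

2/5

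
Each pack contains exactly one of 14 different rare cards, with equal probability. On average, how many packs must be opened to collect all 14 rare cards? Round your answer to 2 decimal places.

45.52

After i distinct types are collected, each trial gives a new one with probability (14−i)/14, so the expected wait for the next new type is 14/(14−i).
E = 14/14 + 14/13 + 14/12 + 14/11 + 14/10 + 14/9 + 14/8 + 14/7 + 14/6 + 14/5 + 14/4 + 14/3 + 14/2 + 14/1 = 1171733/25740 ≈ 45.52.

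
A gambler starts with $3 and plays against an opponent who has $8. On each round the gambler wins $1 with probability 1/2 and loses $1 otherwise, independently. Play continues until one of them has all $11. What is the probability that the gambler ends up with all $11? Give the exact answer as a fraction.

3/11

With a fair step, P(i) = ½P(i−1) + ½P(i+1) with P(0)=0, P(11)=1 has the linear solution P(i) = i/11.
P(3) = 3/11.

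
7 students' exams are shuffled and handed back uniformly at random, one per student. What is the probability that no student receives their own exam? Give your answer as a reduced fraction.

This is the derangement probability: permutations of 7 with no fixed point.
D(7) = 7! · (1 − 1/1! + 1/2! − ··· + (−1)^7/7!) = 1854.
P = 1854/5040 = 103/280.

103/280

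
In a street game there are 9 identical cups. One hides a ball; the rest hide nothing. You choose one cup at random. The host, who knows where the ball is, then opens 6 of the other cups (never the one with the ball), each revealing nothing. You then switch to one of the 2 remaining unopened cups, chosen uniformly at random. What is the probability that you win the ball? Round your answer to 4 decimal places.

Your original cup holds the ball with probability 1/9, so the other 8 collectively hold it with probability 8/9.
The host can always find 6 empty cups to open, so the reveals don't change that 8/9; it is now spread over the 2 remaining unopened cups.
P(win by switching) = (8/9) · (1/2) = 4/9 ≈ 0.4444.

0.4444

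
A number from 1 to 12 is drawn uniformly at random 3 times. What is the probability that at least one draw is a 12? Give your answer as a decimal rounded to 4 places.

0.2297

P(no draw is a 12) = (11/12)^3 ≈ 0.7703.
P(at least one) = 1 − 0.7703 = 0.2297.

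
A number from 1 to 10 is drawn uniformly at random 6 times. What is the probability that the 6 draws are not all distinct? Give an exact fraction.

P(all 6 different) = 10/10 · 9/10 · ··· · 5/10 = 189/1250.
P(at least two equal) = 1 − 189/1250 = 1061/1250.

1061/1250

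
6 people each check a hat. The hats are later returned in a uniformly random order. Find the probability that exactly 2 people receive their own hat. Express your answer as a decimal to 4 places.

0.1875

Choose which 2 of the 6 are fixed: C(6,2) = 15 ways.
The remaining 4 must have no fixed point: D(4) = 9.
P = 15·9/720 = 3/16 ≈ 0.1875.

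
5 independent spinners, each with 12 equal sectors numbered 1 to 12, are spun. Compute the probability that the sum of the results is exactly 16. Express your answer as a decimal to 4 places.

0.0055

There are 12^5 = 248832 equally likely outcomes.
The number of ordered 5-tuples from {1,…,12} summing to 16 is 1365.
P(sum = 16) = 1365/248832 = 455/82944 ≈ 0.0055.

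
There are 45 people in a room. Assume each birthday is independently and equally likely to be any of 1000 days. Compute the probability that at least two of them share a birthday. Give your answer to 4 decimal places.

It's easier to compute the probability that all 45 are distinct.
P(all distinct) = 1000/1000 · 999/1000 · ··· · 956/1000 ≈ 0.3660.
So the probability of at least one match is 1 − 0.3660 = 0.6340.

0.6340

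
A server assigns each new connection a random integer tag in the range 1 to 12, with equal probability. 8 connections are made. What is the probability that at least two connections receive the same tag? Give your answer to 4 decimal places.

0.9536

It's easier to compute the probability that all 8 are distinct.
P(all distinct) = 12/12 · 11/12 · ··· · 5/12 ≈ 0.0464.
So the probability of at least one match is 1 − 0.0464 = 0.9536.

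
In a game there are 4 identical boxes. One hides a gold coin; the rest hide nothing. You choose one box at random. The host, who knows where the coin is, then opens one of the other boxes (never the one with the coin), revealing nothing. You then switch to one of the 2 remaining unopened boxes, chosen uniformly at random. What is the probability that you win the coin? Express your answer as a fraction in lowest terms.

3/8

Your original box holds the coin with probability 1/4, so the other 3 collectively hold it with probability 3/4.
The host can always find an empty box to open, so this doesn't change that 3/4; it is now spread over the 2 remaining unopened boxes.
P(win by switching) = (3/4) · (1/2) = 3/8.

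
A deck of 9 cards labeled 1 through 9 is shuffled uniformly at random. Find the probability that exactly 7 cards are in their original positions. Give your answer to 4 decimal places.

Choose which 7 of the 9 are fixed: C(9,7) = 36 ways.
The remaining 2 must have no fixed point: D(2) = 1.
P = 36·1/362880 = 1/10080 ≈ 0.0001.

0.0001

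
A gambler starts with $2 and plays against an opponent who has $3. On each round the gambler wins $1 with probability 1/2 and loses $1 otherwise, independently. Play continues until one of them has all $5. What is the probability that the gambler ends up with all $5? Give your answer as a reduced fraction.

With a fair step, P(i) = ½P(i−1) + ½P(i+1) with P(0)=0, P(5)=1 has the linear solution P(i) = i/5.
P(2) = 2/5.

2/5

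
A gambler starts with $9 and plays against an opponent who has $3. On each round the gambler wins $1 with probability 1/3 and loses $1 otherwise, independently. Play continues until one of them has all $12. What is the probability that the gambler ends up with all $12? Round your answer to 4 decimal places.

0.1248

Let r = q/p = (2/3)/(1/3) = 2. The recurrence P(i) = p·P(i+1) + q·P(i−1) with P(0)=0, P(12)=1 gives P(i) = (1 − r^i)/(1 − r^12).
P(9) = (1 − (2)^9) / (1 − (2)^12) = 73/585 ≈ 0.1248.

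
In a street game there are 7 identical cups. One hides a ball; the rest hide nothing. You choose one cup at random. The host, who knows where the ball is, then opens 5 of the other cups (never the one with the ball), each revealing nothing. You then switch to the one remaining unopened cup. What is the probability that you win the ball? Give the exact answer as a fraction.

Your original cup holds the ball with probability 1/7, so the other 6 collectively hold it with probability 6/7.
The host can always find 5 empty cups to open, so the reveals don't change that 6/7; it is now spread over the 1 remaining unopened cup.
P(win by switching) = (6/7) · (1/1) = 6/7.

6/7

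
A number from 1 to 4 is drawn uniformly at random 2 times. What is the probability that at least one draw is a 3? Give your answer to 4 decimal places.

P(no draw is a 3) = (3/4)^2 ≈ 0.5625.
P(at least one) = 1 − 0.5625 = 0.4375.

0.4375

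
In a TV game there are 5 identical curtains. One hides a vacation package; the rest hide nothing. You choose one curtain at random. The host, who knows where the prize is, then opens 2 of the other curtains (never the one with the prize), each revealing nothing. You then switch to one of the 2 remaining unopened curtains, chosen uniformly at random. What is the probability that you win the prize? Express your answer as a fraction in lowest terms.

2/5

Your original curtain holds the prize with probability 1/5, so the other 4 collectively hold it with probability 4/5.
The host can always find 2 empty curtains to open, so the reveals don't change that 4/5; it is now spread over the 2 remaining unopened curtains.
P(win by switching) = (4/5) · (1/2) = 2/5.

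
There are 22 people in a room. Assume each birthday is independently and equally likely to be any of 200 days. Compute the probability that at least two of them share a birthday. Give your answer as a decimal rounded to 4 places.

It's easier to compute the probability that all 22 are distinct.
P(all distinct) = 200/200 · 199/200 · ··· · 179/200 ≈ 0.3016.
So the probability of at least one match is 1 − 0.3016 = 0.6984.

0.6984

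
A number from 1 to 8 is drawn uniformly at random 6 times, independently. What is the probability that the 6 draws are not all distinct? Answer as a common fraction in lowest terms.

P(all 6 different) = 8/8 · 7/8 · ··· · 3/8 = 315/4096.
P(at least two equal) = 1 − 315/4096 = 3781/4096.

3781/4096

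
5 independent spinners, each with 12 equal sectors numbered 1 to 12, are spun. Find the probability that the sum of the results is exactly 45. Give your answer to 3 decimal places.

0.015

There are 12^5 = 248832 equally likely outcomes.
The number of ordered 5-tuples from {1,…,12} summing to 45 is 3701.
P(sum = 45) = 3701/248832 ≈ 0.015.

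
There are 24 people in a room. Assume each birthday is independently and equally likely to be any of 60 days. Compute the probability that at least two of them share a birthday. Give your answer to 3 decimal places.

0.995

It's easier to compute the probability that all 24 are distinct.
P(all distinct) = 60/60 · 59/60 · ··· · 37/60 ≈ 0.005.
So the probability of at least one match is 1 − 0.005 = 0.995.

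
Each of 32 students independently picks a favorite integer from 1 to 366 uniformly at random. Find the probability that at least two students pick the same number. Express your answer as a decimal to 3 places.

0.752

It's easier to compute the probability that all 32 are distinct.
P(all distinct) = 366/366 · 365/366 · ··· · 335/366 ≈ 0.248.
So the probability of at least one match is 1 − 0.248 = 0.752.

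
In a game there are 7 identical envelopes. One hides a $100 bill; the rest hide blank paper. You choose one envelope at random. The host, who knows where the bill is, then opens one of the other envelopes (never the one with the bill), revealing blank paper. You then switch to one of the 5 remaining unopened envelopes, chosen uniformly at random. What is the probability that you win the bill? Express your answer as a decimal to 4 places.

0.1714

Your original envelope holds the bill with probability 1/7, so the other 6 collectively hold it with probability 6/7.
The host can always find an empty envelope to open, so this doesn't change that 6/7; it is now spread over the 5 remaining unopened envelopes.
P(win by switching) = (6/7) · (1/5) = 6/35 ≈ 0.1714.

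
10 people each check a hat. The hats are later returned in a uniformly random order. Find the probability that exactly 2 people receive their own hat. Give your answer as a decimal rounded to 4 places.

Choose which 2 of the 10 are fixed: C(10,2) = 45 ways.
The remaining 8 must have no fixed point: D(8) = 14833.
P = 45·14833/3628800 = 2119/11520 ≈ 0.1839.

0.1839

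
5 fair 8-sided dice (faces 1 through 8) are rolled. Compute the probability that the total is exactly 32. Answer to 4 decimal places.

0.0150

There are 8^5 = 32768 equally likely outcomes.
The number of ordered 5-tuples from {1,…,8} summing to 32 is 490.
P(sum = 32) = 490/32768 = 245/16384 ≈ 0.0150.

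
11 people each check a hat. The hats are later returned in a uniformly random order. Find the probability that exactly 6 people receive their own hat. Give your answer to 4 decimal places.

0.0005

Choose which 6 of the 11 are fixed: C(11,6) = 462 ways.
The remaining 5 must have no fixed point: D(5) = 44.
P = 462·44/39916800 = 11/21600 ≈ 0.0005.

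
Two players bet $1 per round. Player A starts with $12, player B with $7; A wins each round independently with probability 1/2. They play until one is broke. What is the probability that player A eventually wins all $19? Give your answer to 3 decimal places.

With a fair step, P(i) = ½P(i−1) + ½P(i+1) with P(0)=0, P(19)=1 has the linear solution P(i) = i/19.
P(12) = 12/19 ≈ 0.632.

0.632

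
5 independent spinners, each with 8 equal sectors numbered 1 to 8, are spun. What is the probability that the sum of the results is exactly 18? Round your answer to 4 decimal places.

There are 8^5 = 32768 equally likely outcomes.
The number of ordered 5-tuples from {1,…,8} summing to 18 is 1750.
P(sum = 18) = 1750/32768 = 875/16384 ≈ 0.0534.

0.0534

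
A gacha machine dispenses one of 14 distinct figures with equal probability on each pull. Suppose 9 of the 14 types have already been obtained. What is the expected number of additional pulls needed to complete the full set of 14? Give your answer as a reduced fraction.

Starting from 9 distinct types, each trial gives a new one with probability (14−i)/14 when i types are held, so the wait for the next new type is 14/(14−i).
E = 14/5 + 14/4 + 14/3 + 14/2 + 14/1 = 959/30.

959/30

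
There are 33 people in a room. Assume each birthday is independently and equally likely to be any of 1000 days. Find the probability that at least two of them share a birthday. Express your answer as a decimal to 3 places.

0.414

It's easier to compute the probability that all 33 are distinct.
P(all distinct) = 1000/1000 · 999/1000 · ··· · 968/1000 ≈ 0.586.
So the probability of at least one match is 1 − 0.586 = 0.414.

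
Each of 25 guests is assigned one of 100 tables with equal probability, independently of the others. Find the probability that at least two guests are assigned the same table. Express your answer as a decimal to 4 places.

It's easier to compute the probability that all 25 are distinct.
P(all distinct) = 100/100 · 99/100 · ··· · 76/100 ≈ 0.0376.
So the probability of at least one match is 1 − 0.0376 = 0.9624.

0.9624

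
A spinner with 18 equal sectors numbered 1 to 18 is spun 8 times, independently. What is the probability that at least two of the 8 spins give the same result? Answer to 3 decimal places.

0.840

P(all 8 different) = 18/18 · 17/18 · ··· · 11/18 ≈ 0.160.
P(at least two equal) = 1 − 0.160 = 0.840.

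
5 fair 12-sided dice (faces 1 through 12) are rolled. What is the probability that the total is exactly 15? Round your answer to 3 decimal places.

There are 12^5 = 248832 equally likely outcomes.
The number of ordered 5-tuples from {1,…,12} summing to 15 is 1001.
P(sum = 15) = 1001/248832 ≈ 0.004.

0.004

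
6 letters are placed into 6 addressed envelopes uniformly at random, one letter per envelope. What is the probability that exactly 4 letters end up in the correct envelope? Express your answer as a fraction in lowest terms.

Choose which 4 of the 6 are fixed: C(6,4) = 15 ways.
The remaining 2 must have no fixed point: D(2) = 1.
P = 15·1/720 = 1/48.

1/48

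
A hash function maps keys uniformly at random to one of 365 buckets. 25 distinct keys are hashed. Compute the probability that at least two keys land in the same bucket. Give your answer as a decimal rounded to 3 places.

It's easier to compute the probability that all 25 are distinct.
P(all distinct) = 365/365 · 364/365 · ··· · 341/365 ≈ 0.431.
So the probability of at least one match is 1 − 0.431 = 0.569.

0.569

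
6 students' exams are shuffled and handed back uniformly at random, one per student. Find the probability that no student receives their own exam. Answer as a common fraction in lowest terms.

This is the derangement probability: permutations of 6 with no fixed point.
D(6) = 6! · (1 − 1/1! + 1/2! − ··· + (−1)^6/6!) = 265.
P = 265/720 = 53/144.

53/144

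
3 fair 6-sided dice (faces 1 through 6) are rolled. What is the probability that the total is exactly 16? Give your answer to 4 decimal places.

0.0278

There are 6^3 = 216 equally likely outcomes.
The number of ordered 3-tuples from {1,…,6} summing to 16 is 6.
P(sum = 16) = 6/216 = 1/36 ≈ 0.0278.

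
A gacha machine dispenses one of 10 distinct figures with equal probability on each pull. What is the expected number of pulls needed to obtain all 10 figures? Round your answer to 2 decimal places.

After i distinct types are collected, each trial gives a new one with probability (10−i)/10, so the expected wait for the next new type is 10/(10−i).
E = 10/10 + 10/9 + 10/8 + 10/7 + 10/6 + 10/5 + 10/4 + 10/3 + 10/2 + 10/1 = 7381/252 ≈ 29.29.

29.29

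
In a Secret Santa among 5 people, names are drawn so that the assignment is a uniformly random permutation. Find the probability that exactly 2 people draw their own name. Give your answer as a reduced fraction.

Choose which 2 of the 5 are fixed: C(5,2) = 10 ways.
The remaining 3 must have no fixed point: D(3) = 2.
P = 10·2/120 = 1/6.

1/6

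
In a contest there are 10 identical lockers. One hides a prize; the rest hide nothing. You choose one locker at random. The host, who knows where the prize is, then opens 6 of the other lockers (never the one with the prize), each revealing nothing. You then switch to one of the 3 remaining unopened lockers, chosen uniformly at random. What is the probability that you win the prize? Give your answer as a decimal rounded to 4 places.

Your original locker holds the prize with probability 1/10, so the other 9 collectively hold it with probability 9/10.
The host can always find 6 empty lockers to open, so the reveals don't change that 9/10; it is now spread over the 3 remaining unopened lockers.
P(win by switching) = (9/10) · (1/3) = 3/10 ≈ 0.3000.

0.3000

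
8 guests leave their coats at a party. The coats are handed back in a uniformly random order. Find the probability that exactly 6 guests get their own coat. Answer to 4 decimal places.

0.0007

Choose which 6 of the 8 are fixed: C(8,6) = 28 ways.
The remaining 2 must have no fixed point: D(2) = 1.
P = 28·1/40320 = 1/1440 ≈ 0.0007.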